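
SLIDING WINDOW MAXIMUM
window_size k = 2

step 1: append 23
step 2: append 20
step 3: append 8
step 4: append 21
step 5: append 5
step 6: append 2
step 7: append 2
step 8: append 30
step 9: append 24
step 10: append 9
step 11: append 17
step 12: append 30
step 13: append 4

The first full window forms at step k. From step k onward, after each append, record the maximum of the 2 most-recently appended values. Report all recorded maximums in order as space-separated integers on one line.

step 1: append 23 -> window=[23] (not full yet)
step 2: append 20 -> window=[23, 20] -> max=23
step 3: append 8 -> window=[20, 8] -> max=20
step 4: append 21 -> window=[8, 21] -> max=21
step 5: append 5 -> window=[21, 5] -> max=21
step 6: append 2 -> window=[5, 2] -> max=5
step 7: append 2 -> window=[2, 2] -> max=2
step 8: append 30 -> window=[2, 30] -> max=30
step 9: append 24 -> window=[30, 24] -> max=30
step 10: append 9 -> window=[24, 9] -> max=24
step 11: append 17 -> window=[9, 17] -> max=17
step 12: append 30 -> window=[17, 30] -> max=30
step 13: append 4 -> window=[30, 4] -> max=30

Answer: 23 20 21 21 5 2 30 30 24 17 30 30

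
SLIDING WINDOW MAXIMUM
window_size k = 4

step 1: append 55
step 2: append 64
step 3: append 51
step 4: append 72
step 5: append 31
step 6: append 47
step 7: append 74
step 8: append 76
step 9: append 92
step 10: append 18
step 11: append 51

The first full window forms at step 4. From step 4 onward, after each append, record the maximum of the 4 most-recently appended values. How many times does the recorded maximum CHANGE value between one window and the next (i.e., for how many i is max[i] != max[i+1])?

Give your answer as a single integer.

step 1: append 55 -> window=[55] (not full yet)
step 2: append 64 -> window=[55, 64] (not full yet)
step 3: append 51 -> window=[55, 64, 51] (not full yet)
step 4: append 72 -> window=[55, 64, 51, 72] -> max=72
step 5: append 31 -> window=[64, 51, 72, 31] -> max=72
step 6: append 47 -> window=[51, 72, 31, 47] -> max=72
step 7: append 74 -> window=[72, 31, 47, 74] -> max=74
step 8: append 76 -> window=[31, 47, 74, 76] -> max=76
step 9: append 92 -> window=[47, 74, 76, 92] -> max=92
step 10: append 18 -> window=[74, 76, 92, 18] -> max=92
step 11: append 51 -> window=[76, 92, 18, 51] -> max=92
Recorded maximums: 72 72 72 74 76 92 92 92
Changes between consecutive maximums: 3

Answer: 3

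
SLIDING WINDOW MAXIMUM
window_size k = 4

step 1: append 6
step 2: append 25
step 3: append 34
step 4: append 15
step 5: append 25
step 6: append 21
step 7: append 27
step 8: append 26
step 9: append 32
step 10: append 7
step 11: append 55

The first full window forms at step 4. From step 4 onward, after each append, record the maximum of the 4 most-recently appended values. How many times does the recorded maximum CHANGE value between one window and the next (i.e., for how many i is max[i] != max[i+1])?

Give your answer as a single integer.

step 1: append 6 -> window=[6] (not full yet)
step 2: append 25 -> window=[6, 25] (not full yet)
step 3: append 34 -> window=[6, 25, 34] (not full yet)
step 4: append 15 -> window=[6, 25, 34, 15] -> max=34
step 5: append 25 -> window=[25, 34, 15, 25] -> max=34
step 6: append 21 -> window=[34, 15, 25, 21] -> max=34
step 7: append 27 -> window=[15, 25, 21, 27] -> max=27
step 8: append 26 -> window=[25, 21, 27, 26] -> max=27
step 9: append 32 -> window=[21, 27, 26, 32] -> max=32
step 10: append 7 -> window=[27, 26, 32, 7] -> max=32
step 11: append 55 -> window=[26, 32, 7, 55] -> max=55
Recorded maximums: 34 34 34 27 27 32 32 55
Changes between consecutive maximums: 3

Answer: 3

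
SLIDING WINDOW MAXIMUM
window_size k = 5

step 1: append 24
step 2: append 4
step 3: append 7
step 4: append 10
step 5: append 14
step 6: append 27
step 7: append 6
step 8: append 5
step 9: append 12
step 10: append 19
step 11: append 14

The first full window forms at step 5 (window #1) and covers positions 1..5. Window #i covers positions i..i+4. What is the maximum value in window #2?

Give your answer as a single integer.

step 1: append 24 -> window=[24] (not full yet)
step 2: append 4 -> window=[24, 4] (not full yet)
step 3: append 7 -> window=[24, 4, 7] (not full yet)
step 4: append 10 -> window=[24, 4, 7, 10] (not full yet)
step 5: append 14 -> window=[24, 4, 7, 10, 14] -> max=24
step 6: append 27 -> window=[4, 7, 10, 14, 27] -> max=27
Window #2 max = 27

Answer: 27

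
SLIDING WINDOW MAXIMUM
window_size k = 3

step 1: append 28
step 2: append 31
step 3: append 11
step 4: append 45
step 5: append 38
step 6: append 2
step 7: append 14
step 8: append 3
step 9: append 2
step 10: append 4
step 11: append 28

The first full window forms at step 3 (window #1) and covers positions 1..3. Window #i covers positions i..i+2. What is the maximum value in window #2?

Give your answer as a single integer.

step 1: append 28 -> window=[28] (not full yet)
step 2: append 31 -> window=[28, 31] (not full yet)
step 3: append 11 -> window=[28, 31, 11] -> max=31
step 4: append 45 -> window=[31, 11, 45] -> max=45
Window #2 max = 45

Answer: 45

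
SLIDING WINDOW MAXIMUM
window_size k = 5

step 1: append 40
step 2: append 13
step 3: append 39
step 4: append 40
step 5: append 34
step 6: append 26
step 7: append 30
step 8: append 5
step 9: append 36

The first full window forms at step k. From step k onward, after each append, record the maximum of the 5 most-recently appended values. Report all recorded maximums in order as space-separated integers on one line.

step 1: append 40 -> window=[40] (not full yet)
step 2: append 13 -> window=[40, 13] (not full yet)
step 3: append 39 -> window=[40, 13, 39] (not full yet)
step 4: append 40 -> window=[40, 13, 39, 40] (not full yet)
step 5: append 34 -> window=[40, 13, 39, 40, 34] -> max=40
step 6: append 26 -> window=[13, 39, 40, 34, 26] -> max=40
step 7: append 30 -> window=[39, 40, 34, 26, 30] -> max=40
step 8: append 5 -> window=[40, 34, 26, 30, 5] -> max=40
step 9: append 36 -> window=[34, 26, 30, 5, 36] -> max=36

Answer: 40 40 40 40 36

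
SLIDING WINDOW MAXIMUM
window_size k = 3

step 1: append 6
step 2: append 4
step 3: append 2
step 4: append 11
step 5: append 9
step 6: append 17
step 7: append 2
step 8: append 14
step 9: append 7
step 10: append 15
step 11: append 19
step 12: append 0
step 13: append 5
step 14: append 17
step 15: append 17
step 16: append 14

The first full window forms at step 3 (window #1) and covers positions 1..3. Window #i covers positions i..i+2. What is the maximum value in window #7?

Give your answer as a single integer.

Answer: 14

Derivation:
step 1: append 6 -> window=[6] (not full yet)
step 2: append 4 -> window=[6, 4] (not full yet)
step 3: append 2 -> window=[6, 4, 2] -> max=6
step 4: append 11 -> window=[4, 2, 11] -> max=11
step 5: append 9 -> window=[2, 11, 9] -> max=11
step 6: append 17 -> window=[11, 9, 17] -> max=17
step 7: append 2 -> window=[9, 17, 2] -> max=17
step 8: append 14 -> window=[17, 2, 14] -> max=17
step 9: append 7 -> window=[2, 14, 7] -> max=14
Window #7 max = 14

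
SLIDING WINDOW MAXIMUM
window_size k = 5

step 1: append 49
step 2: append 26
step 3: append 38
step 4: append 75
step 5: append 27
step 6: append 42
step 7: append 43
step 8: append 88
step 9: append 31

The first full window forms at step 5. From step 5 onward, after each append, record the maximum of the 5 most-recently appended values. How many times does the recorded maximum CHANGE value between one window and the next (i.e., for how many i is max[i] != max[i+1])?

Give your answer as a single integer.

step 1: append 49 -> window=[49] (not full yet)
step 2: append 26 -> window=[49, 26] (not full yet)
step 3: append 38 -> window=[49, 26, 38] (not full yet)
step 4: append 75 -> window=[49, 26, 38, 75] (not full yet)
step 5: append 27 -> window=[49, 26, 38, 75, 27] -> max=75
step 6: append 42 -> window=[26, 38, 75, 27, 42] -> max=75
step 7: append 43 -> window=[38, 75, 27, 42, 43] -> max=75
step 8: append 88 -> window=[75, 27, 42, 43, 88] -> max=88
step 9: append 31 -> window=[27, 42, 43, 88, 31] -> max=88
Recorded maximums: 75 75 75 88 88
Changes between consecutive maximums: 1

Answer: 1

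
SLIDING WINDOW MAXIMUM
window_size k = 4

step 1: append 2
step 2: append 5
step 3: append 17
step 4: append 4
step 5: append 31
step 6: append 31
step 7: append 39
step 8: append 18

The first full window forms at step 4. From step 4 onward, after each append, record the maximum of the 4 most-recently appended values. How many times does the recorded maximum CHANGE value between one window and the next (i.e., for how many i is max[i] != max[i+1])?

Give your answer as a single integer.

Answer: 2

Derivation:
step 1: append 2 -> window=[2] (not full yet)
step 2: append 5 -> window=[2, 5] (not full yet)
step 3: append 17 -> window=[2, 5, 17] (not full yet)
step 4: append 4 -> window=[2, 5, 17, 4] -> max=17
step 5: append 31 -> window=[5, 17, 4, 31] -> max=31
step 6: append 31 -> window=[17, 4, 31, 31] -> max=31
step 7: append 39 -> window=[4, 31, 31, 39] -> max=39
step 8: append 18 -> window=[31, 31, 39, 18] -> max=39
Recorded maximums: 17 31 31 39 39
Changes between consecutive maximums: 2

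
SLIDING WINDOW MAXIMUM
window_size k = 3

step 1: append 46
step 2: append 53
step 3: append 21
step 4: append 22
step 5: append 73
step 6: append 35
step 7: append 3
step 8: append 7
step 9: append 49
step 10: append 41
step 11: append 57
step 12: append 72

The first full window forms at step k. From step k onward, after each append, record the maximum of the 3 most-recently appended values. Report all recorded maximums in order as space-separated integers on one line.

step 1: append 46 -> window=[46] (not full yet)
step 2: append 53 -> window=[46, 53] (not full yet)
step 3: append 21 -> window=[46, 53, 21] -> max=53
step 4: append 22 -> window=[53, 21, 22] -> max=53
step 5: append 73 -> window=[21, 22, 73] -> max=73
step 6: append 35 -> window=[22, 73, 35] -> max=73
step 7: append 3 -> window=[73, 35, 3] -> max=73
step 8: append 7 -> window=[35, 3, 7] -> max=35
step 9: append 49 -> window=[3, 7, 49] -> max=49
step 10: append 41 -> window=[7, 49, 41] -> max=49
step 11: append 57 -> window=[49, 41, 57] -> max=57
step 12: append 72 -> window=[41, 57, 72] -> max=72

Answer: 53 53 73 73 73 35 49 49 57 72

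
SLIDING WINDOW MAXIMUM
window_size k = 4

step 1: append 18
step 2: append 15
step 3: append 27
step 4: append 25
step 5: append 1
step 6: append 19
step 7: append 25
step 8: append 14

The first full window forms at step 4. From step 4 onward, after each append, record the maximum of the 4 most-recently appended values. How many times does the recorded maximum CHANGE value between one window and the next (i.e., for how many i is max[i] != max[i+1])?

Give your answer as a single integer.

step 1: append 18 -> window=[18] (not full yet)
step 2: append 15 -> window=[18, 15] (not full yet)
step 3: append 27 -> window=[18, 15, 27] (not full yet)
step 4: append 25 -> window=[18, 15, 27, 25] -> max=27
step 5: append 1 -> window=[15, 27, 25, 1] -> max=27
step 6: append 19 -> window=[27, 25, 1, 19] -> max=27
step 7: append 25 -> window=[25, 1, 19, 25] -> max=25
step 8: append 14 -> window=[1, 19, 25, 14] -> max=25
Recorded maximums: 27 27 27 25 25
Changes between consecutive maximums: 1

Answer: 1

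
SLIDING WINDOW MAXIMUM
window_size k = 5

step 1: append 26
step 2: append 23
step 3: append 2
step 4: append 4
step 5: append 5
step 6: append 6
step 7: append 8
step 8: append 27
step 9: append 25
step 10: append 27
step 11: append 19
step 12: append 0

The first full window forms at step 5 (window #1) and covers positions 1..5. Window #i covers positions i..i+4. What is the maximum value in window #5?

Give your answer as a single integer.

Answer: 27

Derivation:
step 1: append 26 -> window=[26] (not full yet)
step 2: append 23 -> window=[26, 23] (not full yet)
step 3: append 2 -> window=[26, 23, 2] (not full yet)
step 4: append 4 -> window=[26, 23, 2, 4] (not full yet)
step 5: append 5 -> window=[26, 23, 2, 4, 5] -> max=26
step 6: append 6 -> window=[23, 2, 4, 5, 6] -> max=23
step 7: append 8 -> window=[2, 4, 5, 6, 8] -> max=8
step 8: append 27 -> window=[4, 5, 6, 8, 27] -> max=27
step 9: append 25 -> window=[5, 6, 8, 27, 25] -> max=27
Window #5 max = 27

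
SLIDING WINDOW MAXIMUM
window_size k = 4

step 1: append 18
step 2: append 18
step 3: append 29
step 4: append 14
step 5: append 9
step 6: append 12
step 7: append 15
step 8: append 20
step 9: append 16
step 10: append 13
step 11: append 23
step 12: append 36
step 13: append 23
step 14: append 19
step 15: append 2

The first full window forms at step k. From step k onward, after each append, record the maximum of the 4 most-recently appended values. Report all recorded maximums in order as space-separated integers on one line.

step 1: append 18 -> window=[18] (not full yet)
step 2: append 18 -> window=[18, 18] (not full yet)
step 3: append 29 -> window=[18, 18, 29] (not full yet)
step 4: append 14 -> window=[18, 18, 29, 14] -> max=29
step 5: append 9 -> window=[18, 29, 14, 9] -> max=29
step 6: append 12 -> window=[29, 14, 9, 12] -> max=29
step 7: append 15 -> window=[14, 9, 12, 15] -> max=15
step 8: append 20 -> window=[9, 12, 15, 20] -> max=20
step 9: append 16 -> window=[12, 15, 20, 16] -> max=20
step 10: append 13 -> window=[15, 20, 16, 13] -> max=20
step 11: append 23 -> window=[20, 16, 13, 23] -> max=23
step 12: append 36 -> window=[16, 13, 23, 36] -> max=36
step 13: append 23 -> window=[13, 23, 36, 23] -> max=36
step 14: append 19 -> window=[23, 36, 23, 19] -> max=36
step 15: append 2 -> window=[36, 23, 19, 2] -> max=36

Answer: 29 29 29 15 20 20 20 23 36 36 36 36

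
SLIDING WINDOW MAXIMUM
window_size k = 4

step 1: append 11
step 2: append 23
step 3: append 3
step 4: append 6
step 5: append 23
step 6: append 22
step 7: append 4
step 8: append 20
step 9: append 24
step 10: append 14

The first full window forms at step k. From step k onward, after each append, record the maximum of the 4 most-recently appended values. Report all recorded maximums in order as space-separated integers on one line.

Answer: 23 23 23 23 23 24 24

Derivation:
step 1: append 11 -> window=[11] (not full yet)
step 2: append 23 -> window=[11, 23] (not full yet)
step 3: append 3 -> window=[11, 23, 3] (not full yet)
step 4: append 6 -> window=[11, 23, 3, 6] -> max=23
step 5: append 23 -> window=[23, 3, 6, 23] -> max=23
step 6: append 22 -> window=[3, 6, 23, 22] -> max=23
step 7: append 4 -> window=[6, 23, 22, 4] -> max=23
step 8: append 20 -> window=[23, 22, 4, 20] -> max=23
step 9: append 24 -> window=[22, 4, 20, 24] -> max=24
step 10: append 14 -> window=[4, 20, 24, 14] -> max=24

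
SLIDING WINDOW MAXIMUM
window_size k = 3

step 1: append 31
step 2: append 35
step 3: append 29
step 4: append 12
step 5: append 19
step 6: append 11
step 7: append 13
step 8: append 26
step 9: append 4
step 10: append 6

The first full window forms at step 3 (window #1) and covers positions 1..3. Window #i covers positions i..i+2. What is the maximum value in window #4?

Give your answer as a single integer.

Answer: 19

Derivation:
step 1: append 31 -> window=[31] (not full yet)
step 2: append 35 -> window=[31, 35] (not full yet)
step 3: append 29 -> window=[31, 35, 29] -> max=35
step 4: append 12 -> window=[35, 29, 12] -> max=35
step 5: append 19 -> window=[29, 12, 19] -> max=29
step 6: append 11 -> window=[12, 19, 11] -> max=19
Window #4 max = 19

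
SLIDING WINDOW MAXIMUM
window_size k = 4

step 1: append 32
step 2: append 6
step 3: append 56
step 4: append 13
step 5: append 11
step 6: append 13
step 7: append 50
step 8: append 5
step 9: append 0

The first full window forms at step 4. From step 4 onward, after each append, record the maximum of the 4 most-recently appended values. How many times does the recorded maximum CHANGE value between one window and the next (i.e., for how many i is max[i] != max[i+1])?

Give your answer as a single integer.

Answer: 1

Derivation:
step 1: append 32 -> window=[32] (not full yet)
step 2: append 6 -> window=[32, 6] (not full yet)
step 3: append 56 -> window=[32, 6, 56] (not full yet)
step 4: append 13 -> window=[32, 6, 56, 13] -> max=56
step 5: append 11 -> window=[6, 56, 13, 11] -> max=56
step 6: append 13 -> window=[56, 13, 11, 13] -> max=56
step 7: append 50 -> window=[13, 11, 13, 50] -> max=50
step 8: append 5 -> window=[11, 13, 50, 5] -> max=50
step 9: append 0 -> window=[13, 50, 5, 0] -> max=50
Recorded maximums: 56 56 56 50 50 50
Changes between consecutive maximums: 1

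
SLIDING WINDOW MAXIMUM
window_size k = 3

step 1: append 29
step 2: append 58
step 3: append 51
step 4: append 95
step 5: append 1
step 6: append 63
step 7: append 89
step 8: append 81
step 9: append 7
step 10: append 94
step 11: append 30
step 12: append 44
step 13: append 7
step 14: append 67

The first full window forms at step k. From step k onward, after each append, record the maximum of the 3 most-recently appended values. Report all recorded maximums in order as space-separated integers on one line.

step 1: append 29 -> window=[29] (not full yet)
step 2: append 58 -> window=[29, 58] (not full yet)
step 3: append 51 -> window=[29, 58, 51] -> max=58
step 4: append 95 -> window=[58, 51, 95] -> max=95
step 5: append 1 -> window=[51, 95, 1] -> max=95
step 6: append 63 -> window=[95, 1, 63] -> max=95
step 7: append 89 -> window=[1, 63, 89] -> max=89
step 8: append 81 -> window=[63, 89, 81] -> max=89
step 9: append 7 -> window=[89, 81, 7] -> max=89
step 10: append 94 -> window=[81, 7, 94] -> max=94
step 11: append 30 -> window=[7, 94, 30] -> max=94
step 12: append 44 -> window=[94, 30, 44] -> max=94
step 13: append 7 -> window=[30, 44, 7] -> max=44
step 14: append 67 -> window=[44, 7, 67] -> max=67

Answer: 58 95 95 95 89 89 89 94 94 94 44 67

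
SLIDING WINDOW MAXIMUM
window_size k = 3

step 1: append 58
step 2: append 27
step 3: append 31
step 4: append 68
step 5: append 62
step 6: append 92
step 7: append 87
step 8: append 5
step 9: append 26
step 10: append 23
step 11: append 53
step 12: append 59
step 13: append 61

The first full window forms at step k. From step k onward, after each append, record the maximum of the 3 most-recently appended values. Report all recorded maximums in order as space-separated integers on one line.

Answer: 58 68 68 92 92 92 87 26 53 59 61

Derivation:
step 1: append 58 -> window=[58] (not full yet)
step 2: append 27 -> window=[58, 27] (not full yet)
step 3: append 31 -> window=[58, 27, 31] -> max=58
step 4: append 68 -> window=[27, 31, 68] -> max=68
step 5: append 62 -> window=[31, 68, 62] -> max=68
step 6: append 92 -> window=[68, 62, 92] -> max=92
step 7: append 87 -> window=[62, 92, 87] -> max=92
step 8: append 5 -> window=[92, 87, 5] -> max=92
step 9: append 26 -> window=[87, 5, 26] -> max=87
step 10: append 23 -> window=[5, 26, 23] -> max=26
step 11: append 53 -> window=[26, 23, 53] -> max=53
step 12: append 59 -> window=[23, 53, 59] -> max=59
step 13: append 61 -> window=[53, 59, 61] -> max=61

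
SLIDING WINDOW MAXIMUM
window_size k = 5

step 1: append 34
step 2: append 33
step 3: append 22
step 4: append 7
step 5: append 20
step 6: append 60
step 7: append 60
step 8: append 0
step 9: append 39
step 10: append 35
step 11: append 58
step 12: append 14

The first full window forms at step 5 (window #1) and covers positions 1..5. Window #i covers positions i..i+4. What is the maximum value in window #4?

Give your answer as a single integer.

Answer: 60

Derivation:
step 1: append 34 -> window=[34] (not full yet)
step 2: append 33 -> window=[34, 33] (not full yet)
step 3: append 22 -> window=[34, 33, 22] (not full yet)
step 4: append 7 -> window=[34, 33, 22, 7] (not full yet)
step 5: append 20 -> window=[34, 33, 22, 7, 20] -> max=34
step 6: append 60 -> window=[33, 22, 7, 20, 60] -> max=60
step 7: append 60 -> window=[22, 7, 20, 60, 60] -> max=60
step 8: append 0 -> window=[7, 20, 60, 60, 0] -> max=60
Window #4 max = 60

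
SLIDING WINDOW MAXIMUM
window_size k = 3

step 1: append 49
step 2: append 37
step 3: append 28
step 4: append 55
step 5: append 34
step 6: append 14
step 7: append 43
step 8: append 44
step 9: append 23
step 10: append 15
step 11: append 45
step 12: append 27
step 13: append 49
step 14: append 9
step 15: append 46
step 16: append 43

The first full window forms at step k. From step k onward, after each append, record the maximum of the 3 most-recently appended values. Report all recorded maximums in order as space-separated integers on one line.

Answer: 49 55 55 55 43 44 44 44 45 45 49 49 49 46

Derivation:
step 1: append 49 -> window=[49] (not full yet)
step 2: append 37 -> window=[49, 37] (not full yet)
step 3: append 28 -> window=[49, 37, 28] -> max=49
step 4: append 55 -> window=[37, 28, 55] -> max=55
step 5: append 34 -> window=[28, 55, 34] -> max=55
step 6: append 14 -> window=[55, 34, 14] -> max=55
step 7: append 43 -> window=[34, 14, 43] -> max=43
step 8: append 44 -> window=[14, 43, 44] -> max=44
step 9: append 23 -> window=[43, 44, 23] -> max=44
step 10: append 15 -> window=[44, 23, 15] -> max=44
step 11: append 45 -> window=[23, 15, 45] -> max=45
step 12: append 27 -> window=[15, 45, 27] -> max=45
step 13: append 49 -> window=[45, 27, 49] -> max=49
step 14: append 9 -> window=[27, 49, 9] -> max=49
step 15: append 46 -> window=[49, 9, 46] -> max=49
step 16: append 43 -> window=[9, 46, 43] -> max=46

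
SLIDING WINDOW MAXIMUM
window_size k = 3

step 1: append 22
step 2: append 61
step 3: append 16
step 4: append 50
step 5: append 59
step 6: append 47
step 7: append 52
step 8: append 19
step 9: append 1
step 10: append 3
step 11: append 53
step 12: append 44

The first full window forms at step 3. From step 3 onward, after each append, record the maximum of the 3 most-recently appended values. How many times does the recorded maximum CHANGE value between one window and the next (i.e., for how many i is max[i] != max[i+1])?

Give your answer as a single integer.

step 1: append 22 -> window=[22] (not full yet)
step 2: append 61 -> window=[22, 61] (not full yet)
step 3: append 16 -> window=[22, 61, 16] -> max=61
step 4: append 50 -> window=[61, 16, 50] -> max=61
step 5: append 59 -> window=[16, 50, 59] -> max=59
step 6: append 47 -> window=[50, 59, 47] -> max=59
step 7: append 52 -> window=[59, 47, 52] -> max=59
step 8: append 19 -> window=[47, 52, 19] -> max=52
step 9: append 1 -> window=[52, 19, 1] -> max=52
step 10: append 3 -> window=[19, 1, 3] -> max=19
step 11: append 53 -> window=[1, 3, 53] -> max=53
step 12: append 44 -> window=[3, 53, 44] -> max=53
Recorded maximums: 61 61 59 59 59 52 52 19 53 53
Changes between consecutive maximums: 4

Answer: 4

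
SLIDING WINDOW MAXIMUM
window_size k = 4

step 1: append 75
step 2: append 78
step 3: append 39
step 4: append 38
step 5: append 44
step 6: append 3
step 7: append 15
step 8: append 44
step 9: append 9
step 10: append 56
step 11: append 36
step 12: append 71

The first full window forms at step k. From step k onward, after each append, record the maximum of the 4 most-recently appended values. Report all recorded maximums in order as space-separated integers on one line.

step 1: append 75 -> window=[75] (not full yet)
step 2: append 78 -> window=[75, 78] (not full yet)
step 3: append 39 -> window=[75, 78, 39] (not full yet)
step 4: append 38 -> window=[75, 78, 39, 38] -> max=78
step 5: append 44 -> window=[78, 39, 38, 44] -> max=78
step 6: append 3 -> window=[39, 38, 44, 3] -> max=44
step 7: append 15 -> window=[38, 44, 3, 15] -> max=44
step 8: append 44 -> window=[44, 3, 15, 44] -> max=44
step 9: append 9 -> window=[3, 15, 44, 9] -> max=44
step 10: append 56 -> window=[15, 44, 9, 56] -> max=56
step 11: append 36 -> window=[44, 9, 56, 36] -> max=56
step 12: append 71 -> window=[9, 56, 36, 71] -> max=71

Answer: 78 78 44 44 44 44 56 56 71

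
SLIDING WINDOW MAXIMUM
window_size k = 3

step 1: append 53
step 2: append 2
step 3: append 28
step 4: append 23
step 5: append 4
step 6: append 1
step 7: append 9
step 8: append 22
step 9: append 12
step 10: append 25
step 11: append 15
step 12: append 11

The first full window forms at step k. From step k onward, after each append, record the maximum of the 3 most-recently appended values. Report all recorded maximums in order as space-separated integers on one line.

Answer: 53 28 28 23 9 22 22 25 25 25

Derivation:
step 1: append 53 -> window=[53] (not full yet)
step 2: append 2 -> window=[53, 2] (not full yet)
step 3: append 28 -> window=[53, 2, 28] -> max=53
step 4: append 23 -> window=[2, 28, 23] -> max=28
step 5: append 4 -> window=[28, 23, 4] -> max=28
step 6: append 1 -> window=[23, 4, 1] -> max=23
step 7: append 9 -> window=[4, 1, 9] -> max=9
step 8: append 22 -> window=[1, 9, 22] -> max=22
step 9: append 12 -> window=[9, 22, 12] -> max=22
step 10: append 25 -> window=[22, 12, 25] -> max=25
step 11: append 15 -> window=[12, 25, 15] -> max=25
step 12: append 11 -> window=[25, 15, 11] -> max=25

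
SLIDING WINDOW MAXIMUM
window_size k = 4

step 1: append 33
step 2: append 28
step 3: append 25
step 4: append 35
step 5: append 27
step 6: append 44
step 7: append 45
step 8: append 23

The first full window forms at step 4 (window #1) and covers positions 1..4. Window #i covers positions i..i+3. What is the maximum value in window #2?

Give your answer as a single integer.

step 1: append 33 -> window=[33] (not full yet)
step 2: append 28 -> window=[33, 28] (not full yet)
step 3: append 25 -> window=[33, 28, 25] (not full yet)
step 4: append 35 -> window=[33, 28, 25, 35] -> max=35
step 5: append 27 -> window=[28, 25, 35, 27] -> max=35
Window #2 max = 35

Answer: 35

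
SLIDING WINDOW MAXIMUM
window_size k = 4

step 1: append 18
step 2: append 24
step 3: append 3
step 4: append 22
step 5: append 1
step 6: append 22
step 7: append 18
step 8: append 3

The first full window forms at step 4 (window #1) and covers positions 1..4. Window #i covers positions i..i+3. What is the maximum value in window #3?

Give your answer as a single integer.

step 1: append 18 -> window=[18] (not full yet)
step 2: append 24 -> window=[18, 24] (not full yet)
step 3: append 3 -> window=[18, 24, 3] (not full yet)
step 4: append 22 -> window=[18, 24, 3, 22] -> max=24
step 5: append 1 -> window=[24, 3, 22, 1] -> max=24
step 6: append 22 -> window=[3, 22, 1, 22] -> max=22
Window #3 max = 22

Answer: 22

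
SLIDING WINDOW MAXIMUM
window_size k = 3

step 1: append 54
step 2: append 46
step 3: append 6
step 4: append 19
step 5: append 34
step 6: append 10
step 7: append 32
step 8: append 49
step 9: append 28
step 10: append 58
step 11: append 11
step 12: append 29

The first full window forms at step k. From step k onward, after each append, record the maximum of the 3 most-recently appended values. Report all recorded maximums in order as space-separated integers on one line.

step 1: append 54 -> window=[54] (not full yet)
step 2: append 46 -> window=[54, 46] (not full yet)
step 3: append 6 -> window=[54, 46, 6] -> max=54
step 4: append 19 -> window=[46, 6, 19] -> max=46
step 5: append 34 -> window=[6, 19, 34] -> max=34
step 6: append 10 -> window=[19, 34, 10] -> max=34
step 7: append 32 -> window=[34, 10, 32] -> max=34
step 8: append 49 -> window=[10, 32, 49] -> max=49
step 9: append 28 -> window=[32, 49, 28] -> max=49
step 10: append 58 -> window=[49, 28, 58] -> max=58
step 11: append 11 -> window=[28, 58, 11] -> max=58
step 12: append 29 -> window=[58, 11, 29] -> max=58

Answer: 54 46 34 34 34 49 49 58 58 58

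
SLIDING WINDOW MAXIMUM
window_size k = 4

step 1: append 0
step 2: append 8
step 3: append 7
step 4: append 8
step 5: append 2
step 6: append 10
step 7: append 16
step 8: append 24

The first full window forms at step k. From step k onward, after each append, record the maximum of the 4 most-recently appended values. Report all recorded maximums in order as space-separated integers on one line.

step 1: append 0 -> window=[0] (not full yet)
step 2: append 8 -> window=[0, 8] (not full yet)
step 3: append 7 -> window=[0, 8, 7] (not full yet)
step 4: append 8 -> window=[0, 8, 7, 8] -> max=8
step 5: append 2 -> window=[8, 7, 8, 2] -> max=8
step 6: append 10 -> window=[7, 8, 2, 10] -> max=10
step 7: append 16 -> window=[8, 2, 10, 16] -> max=16
step 8: append 24 -> window=[2, 10, 16, 24] -> max=24

Answer: 8 8 10 16 24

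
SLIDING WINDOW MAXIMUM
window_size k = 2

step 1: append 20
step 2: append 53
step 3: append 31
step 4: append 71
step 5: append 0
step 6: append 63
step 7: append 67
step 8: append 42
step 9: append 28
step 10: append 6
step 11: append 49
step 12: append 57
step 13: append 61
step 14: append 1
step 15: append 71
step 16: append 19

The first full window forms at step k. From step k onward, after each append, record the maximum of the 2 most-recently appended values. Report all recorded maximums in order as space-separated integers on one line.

step 1: append 20 -> window=[20] (not full yet)
step 2: append 53 -> window=[20, 53] -> max=53
step 3: append 31 -> window=[53, 31] -> max=53
step 4: append 71 -> window=[31, 71] -> max=71
step 5: append 0 -> window=[71, 0] -> max=71
step 6: append 63 -> window=[0, 63] -> max=63
step 7: append 67 -> window=[63, 67] -> max=67
step 8: append 42 -> window=[67, 42] -> max=67
step 9: append 28 -> window=[42, 28] -> max=42
step 10: append 6 -> window=[28, 6] -> max=28
step 11: append 49 -> window=[6, 49] -> max=49
step 12: append 57 -> window=[49, 57] -> max=57
step 13: append 61 -> window=[57, 61] -> max=61
step 14: append 1 -> window=[61, 1] -> max=61
step 15: append 71 -> window=[1, 71] -> max=71
step 16: append 19 -> window=[71, 19] -> max=71

Answer: 53 53 71 71 63 67 67 42 28 49 57 61 61 71 71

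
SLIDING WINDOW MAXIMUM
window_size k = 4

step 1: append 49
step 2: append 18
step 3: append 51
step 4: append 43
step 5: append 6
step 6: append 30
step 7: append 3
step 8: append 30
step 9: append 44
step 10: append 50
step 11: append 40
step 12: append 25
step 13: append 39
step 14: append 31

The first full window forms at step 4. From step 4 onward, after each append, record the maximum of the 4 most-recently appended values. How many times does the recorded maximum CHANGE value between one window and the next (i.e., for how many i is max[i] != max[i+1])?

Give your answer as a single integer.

Answer: 5

Derivation:
step 1: append 49 -> window=[49] (not full yet)
step 2: append 18 -> window=[49, 18] (not full yet)
step 3: append 51 -> window=[49, 18, 51] (not full yet)
step 4: append 43 -> window=[49, 18, 51, 43] -> max=51
step 5: append 6 -> window=[18, 51, 43, 6] -> max=51
step 6: append 30 -> window=[51, 43, 6, 30] -> max=51
step 7: append 3 -> window=[43, 6, 30, 3] -> max=43
step 8: append 30 -> window=[6, 30, 3, 30] -> max=30
step 9: append 44 -> window=[30, 3, 30, 44] -> max=44
step 10: append 50 -> window=[3, 30, 44, 50] -> max=50
step 11: append 40 -> window=[30, 44, 50, 40] -> max=50
step 12: append 25 -> window=[44, 50, 40, 25] -> max=50
step 13: append 39 -> window=[50, 40, 25, 39] -> max=50
step 14: append 31 -> window=[40, 25, 39, 31] -> max=40
Recorded maximums: 51 51 51 43 30 44 50 50 50 50 40
Changes between consecutive maximums: 5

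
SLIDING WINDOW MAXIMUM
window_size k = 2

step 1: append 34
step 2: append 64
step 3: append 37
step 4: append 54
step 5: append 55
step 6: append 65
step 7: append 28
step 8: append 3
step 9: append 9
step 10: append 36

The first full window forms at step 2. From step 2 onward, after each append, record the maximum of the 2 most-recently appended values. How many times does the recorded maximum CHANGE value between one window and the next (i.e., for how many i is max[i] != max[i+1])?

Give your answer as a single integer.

step 1: append 34 -> window=[34] (not full yet)
step 2: append 64 -> window=[34, 64] -> max=64
step 3: append 37 -> window=[64, 37] -> max=64
step 4: append 54 -> window=[37, 54] -> max=54
step 5: append 55 -> window=[54, 55] -> max=55
step 6: append 65 -> window=[55, 65] -> max=65
step 7: append 28 -> window=[65, 28] -> max=65
step 8: append 3 -> window=[28, 3] -> max=28
step 9: append 9 -> window=[3, 9] -> max=9
step 10: append 36 -> window=[9, 36] -> max=36
Recorded maximums: 64 64 54 55 65 65 28 9 36
Changes between consecutive maximums: 6

Answer: 6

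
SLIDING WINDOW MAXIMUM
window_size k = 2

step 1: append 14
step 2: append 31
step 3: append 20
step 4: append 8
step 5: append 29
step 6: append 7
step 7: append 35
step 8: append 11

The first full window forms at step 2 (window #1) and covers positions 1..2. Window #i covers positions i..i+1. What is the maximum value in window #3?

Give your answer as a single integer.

Answer: 20

Derivation:
step 1: append 14 -> window=[14] (not full yet)
step 2: append 31 -> window=[14, 31] -> max=31
step 3: append 20 -> window=[31, 20] -> max=31
step 4: append 8 -> window=[20, 8] -> max=20
Window #3 max = 20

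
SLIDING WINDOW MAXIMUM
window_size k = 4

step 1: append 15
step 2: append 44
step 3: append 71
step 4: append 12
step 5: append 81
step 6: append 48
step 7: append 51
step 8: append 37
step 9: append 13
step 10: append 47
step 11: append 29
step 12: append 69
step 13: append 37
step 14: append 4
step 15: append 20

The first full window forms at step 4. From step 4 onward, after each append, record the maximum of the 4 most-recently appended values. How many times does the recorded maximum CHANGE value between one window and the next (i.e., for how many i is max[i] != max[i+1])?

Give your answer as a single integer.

Answer: 4

Derivation:
step 1: append 15 -> window=[15] (not full yet)
step 2: append 44 -> window=[15, 44] (not full yet)
step 3: append 71 -> window=[15, 44, 71] (not full yet)
step 4: append 12 -> window=[15, 44, 71, 12] -> max=71
step 5: append 81 -> window=[44, 71, 12, 81] -> max=81
step 6: append 48 -> window=[71, 12, 81, 48] -> max=81
step 7: append 51 -> window=[12, 81, 48, 51] -> max=81
step 8: append 37 -> window=[81, 48, 51, 37] -> max=81
step 9: append 13 -> window=[48, 51, 37, 13] -> max=51
step 10: append 47 -> window=[51, 37, 13, 47] -> max=51
step 11: append 29 -> window=[37, 13, 47, 29] -> max=47
step 12: append 69 -> window=[13, 47, 29, 69] -> max=69
step 13: append 37 -> window=[47, 29, 69, 37] -> max=69
step 14: append 4 -> window=[29, 69, 37, 4] -> max=69
step 15: append 20 -> window=[69, 37, 4, 20] -> max=69
Recorded maximums: 71 81 81 81 81 51 51 47 69 69 69 69
Changes between consecutive maximums: 4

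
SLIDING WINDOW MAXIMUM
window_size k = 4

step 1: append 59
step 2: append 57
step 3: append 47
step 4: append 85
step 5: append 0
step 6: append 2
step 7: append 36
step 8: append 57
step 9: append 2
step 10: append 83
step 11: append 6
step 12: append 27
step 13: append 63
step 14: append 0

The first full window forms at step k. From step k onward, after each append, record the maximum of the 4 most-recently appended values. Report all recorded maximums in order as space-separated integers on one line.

step 1: append 59 -> window=[59] (not full yet)
step 2: append 57 -> window=[59, 57] (not full yet)
step 3: append 47 -> window=[59, 57, 47] (not full yet)
step 4: append 85 -> window=[59, 57, 47, 85] -> max=85
step 5: append 0 -> window=[57, 47, 85, 0] -> max=85
step 6: append 2 -> window=[47, 85, 0, 2] -> max=85
step 7: append 36 -> window=[85, 0, 2, 36] -> max=85
step 8: append 57 -> window=[0, 2, 36, 57] -> max=57
step 9: append 2 -> window=[2, 36, 57, 2] -> max=57
step 10: append 83 -> window=[36, 57, 2, 83] -> max=83
step 11: append 6 -> window=[57, 2, 83, 6] -> max=83
step 12: append 27 -> window=[2, 83, 6, 27] -> max=83
step 13: append 63 -> window=[83, 6, 27, 63] -> max=83
step 14: append 0 -> window=[6, 27, 63, 0] -> max=63

Answer: 85 85 85 85 57 57 83 83 83 83 63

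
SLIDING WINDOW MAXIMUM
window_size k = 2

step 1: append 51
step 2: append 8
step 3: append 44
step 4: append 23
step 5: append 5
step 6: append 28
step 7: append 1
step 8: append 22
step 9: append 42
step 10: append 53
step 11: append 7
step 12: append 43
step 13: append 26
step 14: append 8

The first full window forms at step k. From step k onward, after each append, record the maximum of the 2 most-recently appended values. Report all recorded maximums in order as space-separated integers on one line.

Answer: 51 44 44 23 28 28 22 42 53 53 43 43 26

Derivation:
step 1: append 51 -> window=[51] (not full yet)
step 2: append 8 -> window=[51, 8] -> max=51
step 3: append 44 -> window=[8, 44] -> max=44
step 4: append 23 -> window=[44, 23] -> max=44
step 5: append 5 -> window=[23, 5] -> max=23
step 6: append 28 -> window=[5, 28] -> max=28
step 7: append 1 -> window=[28, 1] -> max=28
step 8: append 22 -> window=[1, 22] -> max=22
step 9: append 42 -> window=[22, 42] -> max=42
step 10: append 53 -> window=[42, 53] -> max=53
step 11: append 7 -> window=[53, 7] -> max=53
step 12: append 43 -> window=[7, 43] -> max=43
step 13: append 26 -> window=[43, 26] -> max=43
step 14: append 8 -> window=[26, 8] -> max=26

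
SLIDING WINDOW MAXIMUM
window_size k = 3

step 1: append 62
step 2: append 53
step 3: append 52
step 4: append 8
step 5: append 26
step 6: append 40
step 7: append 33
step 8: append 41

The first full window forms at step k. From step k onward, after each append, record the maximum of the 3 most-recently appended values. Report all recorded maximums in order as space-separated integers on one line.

step 1: append 62 -> window=[62] (not full yet)
step 2: append 53 -> window=[62, 53] (not full yet)
step 3: append 52 -> window=[62, 53, 52] -> max=62
step 4: append 8 -> window=[53, 52, 8] -> max=53
step 5: append 26 -> window=[52, 8, 26] -> max=52
step 6: append 40 -> window=[8, 26, 40] -> max=40
step 7: append 33 -> window=[26, 40, 33] -> max=40
step 8: append 41 -> window=[40, 33, 41] -> max=41

Answer: 62 53 52 40 40 41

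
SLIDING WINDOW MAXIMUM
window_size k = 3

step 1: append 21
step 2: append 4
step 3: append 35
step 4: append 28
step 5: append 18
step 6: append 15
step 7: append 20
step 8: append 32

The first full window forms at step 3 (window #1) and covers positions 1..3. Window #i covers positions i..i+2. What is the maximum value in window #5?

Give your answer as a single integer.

step 1: append 21 -> window=[21] (not full yet)
step 2: append 4 -> window=[21, 4] (not full yet)
step 3: append 35 -> window=[21, 4, 35] -> max=35
step 4: append 28 -> window=[4, 35, 28] -> max=35
step 5: append 18 -> window=[35, 28, 18] -> max=35
step 6: append 15 -> window=[28, 18, 15] -> max=28
step 7: append 20 -> window=[18, 15, 20] -> max=20
Window #5 max = 20

Answer: 20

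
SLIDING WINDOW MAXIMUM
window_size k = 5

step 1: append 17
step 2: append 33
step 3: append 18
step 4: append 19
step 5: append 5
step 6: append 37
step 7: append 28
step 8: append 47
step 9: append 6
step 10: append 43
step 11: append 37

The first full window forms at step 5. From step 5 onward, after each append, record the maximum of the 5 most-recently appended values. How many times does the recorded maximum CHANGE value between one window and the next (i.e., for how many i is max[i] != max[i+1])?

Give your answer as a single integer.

step 1: append 17 -> window=[17] (not full yet)
step 2: append 33 -> window=[17, 33] (not full yet)
step 3: append 18 -> window=[17, 33, 18] (not full yet)
step 4: append 19 -> window=[17, 33, 18, 19] (not full yet)
step 5: append 5 -> window=[17, 33, 18, 19, 5] -> max=33
step 6: append 37 -> window=[33, 18, 19, 5, 37] -> max=37
step 7: append 28 -> window=[18, 19, 5, 37, 28] -> max=37
step 8: append 47 -> window=[19, 5, 37, 28, 47] -> max=47
step 9: append 6 -> window=[5, 37, 28, 47, 6] -> max=47
step 10: append 43 -> window=[37, 28, 47, 6, 43] -> max=47
step 11: append 37 -> window=[28, 47, 6, 43, 37] -> max=47
Recorded maximums: 33 37 37 47 47 47 47
Changes between consecutive maximums: 2

Answer: 2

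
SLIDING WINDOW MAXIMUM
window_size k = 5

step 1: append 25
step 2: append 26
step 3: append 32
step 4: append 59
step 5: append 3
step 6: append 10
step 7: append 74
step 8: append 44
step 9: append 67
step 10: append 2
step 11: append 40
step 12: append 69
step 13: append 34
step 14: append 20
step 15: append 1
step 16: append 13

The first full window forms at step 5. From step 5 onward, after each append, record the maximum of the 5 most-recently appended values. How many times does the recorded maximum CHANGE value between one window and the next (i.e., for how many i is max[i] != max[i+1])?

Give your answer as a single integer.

Answer: 2

Derivation:
step 1: append 25 -> window=[25] (not full yet)
step 2: append 26 -> window=[25, 26] (not full yet)
step 3: append 32 -> window=[25, 26, 32] (not full yet)
step 4: append 59 -> window=[25, 26, 32, 59] (not full yet)
step 5: append 3 -> window=[25, 26, 32, 59, 3] -> max=59
step 6: append 10 -> window=[26, 32, 59, 3, 10] -> max=59
step 7: append 74 -> window=[32, 59, 3, 10, 74] -> max=74
step 8: append 44 -> window=[59, 3, 10, 74, 44] -> max=74
step 9: append 67 -> window=[3, 10, 74, 44, 67] -> max=74
step 10: append 2 -> window=[10, 74, 44, 67, 2] -> max=74
step 11: append 40 -> window=[74, 44, 67, 2, 40] -> max=74
step 12: append 69 -> window=[44, 67, 2, 40, 69] -> max=69
step 13: append 34 -> window=[67, 2, 40, 69, 34] -> max=69
step 14: append 20 -> window=[2, 40, 69, 34, 20] -> max=69
step 15: append 1 -> window=[40, 69, 34, 20, 1] -> max=69
step 16: append 13 -> window=[69, 34, 20, 1, 13] -> max=69
Recorded maximums: 59 59 74 74 74 74 74 69 69 69 69 69
Changes between consecutive maximums: 2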